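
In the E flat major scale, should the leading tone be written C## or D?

D

Each scale degree takes a distinct letter name. Degree 7 of a scale on E must use the letter D.
D and C## are enharmonically the same pitch, but only D uses the letter D, so it is the correct spelling here.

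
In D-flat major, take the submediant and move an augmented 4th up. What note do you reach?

The submediant of Db major is Bb.
An augmented fourth (6 semitones) above Bb lands on the letter E, giving E.

E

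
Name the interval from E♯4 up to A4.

The letter names run E→A, a span of 3 letter steps, so the interval is some kind of fourth.
E# to A is 4 semitones. A perfect fourth is 5, so 4 makes it diminished.

diminished fourth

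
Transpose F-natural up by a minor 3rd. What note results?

Ab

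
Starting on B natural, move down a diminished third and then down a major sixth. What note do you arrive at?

B#

A diminished third down from B is G## (letter G, 2 semitones down).
A major sixth down from G## is B# (letter B, 9 semitones down).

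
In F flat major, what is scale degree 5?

Cb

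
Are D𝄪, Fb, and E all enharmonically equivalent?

D## = pitch class 4 and Fb = pitch class 4 and E = pitch class 4 — the same pitch class, so they are enharmonic equivalents.

Yes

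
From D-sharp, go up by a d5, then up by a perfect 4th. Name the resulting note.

D

A diminished fifth up from D# is A (letter A, 6 semitones up).
A perfect fourth up from A is D (letter D, 5 semitones up).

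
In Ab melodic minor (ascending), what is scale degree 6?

F

The Ab melodic minor (ascending) scale runs Ab Bb Cb Db Eb F G.
Degree 6 is F.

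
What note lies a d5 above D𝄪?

A#

D up a perfect fifth is A, so the target letter is A.
From D##, a diminished fifth is 6 semitones up: A#.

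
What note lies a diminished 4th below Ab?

E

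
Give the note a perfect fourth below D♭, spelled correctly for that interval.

D down a perfect fourth is A, so the target letter is A.
From Db, a perfect fourth is 5 semitones down: Ab.

Ab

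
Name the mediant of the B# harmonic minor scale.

The B# harmonic minor scale runs B# C## D# E# F## G# A##.
Degree 3 is D#.

D#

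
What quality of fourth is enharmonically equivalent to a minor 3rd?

A minor third spans 3 semitones.
A fourth spanning 3 semitones is doubly diminished (the perfect fourth is 5).

doubly diminished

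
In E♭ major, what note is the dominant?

Bb

The Eb major scale runs Eb F G Ab Bb C D.
Degree 5 is Bb.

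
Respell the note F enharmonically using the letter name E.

Plain E sits 1 semitone below F, so on the letter E the same pitch needs a sharp: E#.

E#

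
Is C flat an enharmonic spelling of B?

Yes

Cb = pitch class 11 and B = pitch class 11 — the same pitch class, so they are enharmonic equivalents.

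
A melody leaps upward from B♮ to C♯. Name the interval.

major second

Counting letters B–C gives a second.
B→C# = 2 semitones, exactly the major second.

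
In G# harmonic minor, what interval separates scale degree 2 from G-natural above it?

Scale degree 2 of G# harmonic minor is A#.
A# up to G: letters A→G make it a seventh; 9 semitones makes it diminished.

diminished seventh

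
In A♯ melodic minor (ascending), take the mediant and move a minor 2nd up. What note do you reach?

D

The mediant of A# melodic minor (ascending) is C#.
A minor second (1 semitone) above C# lands on the letter D, giving D.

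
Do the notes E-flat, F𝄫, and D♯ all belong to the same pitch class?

Eb = pitch class 3 and Fbb = pitch class 3 and D# = pitch class 3 — the same pitch class, so they are enharmonic equivalents.

Yes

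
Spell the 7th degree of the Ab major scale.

G

Degree 7 takes the letter 6 steps above A, which is G.
In major, degree 7 sits 11 semitones above the tonic. Ab + 11 semitones is pitch class 7, spelled on G as G.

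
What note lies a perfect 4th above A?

D

A up a perfect fourth is D, so the target letter is D.
From A, a perfect fourth is 5 semitones up: D.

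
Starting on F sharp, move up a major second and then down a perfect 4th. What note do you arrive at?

A major second up from F# is G# (letter G, 2 semitones up).
A perfect fourth down from G# is D# (letter D, 5 semitones down).

D#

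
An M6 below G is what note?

A sixth below G lands on the letter B.
A major sixth spans 9 semitones, so G moves to pitch class 10. On the letter B that is Bb.

Bb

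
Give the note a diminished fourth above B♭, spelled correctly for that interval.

B up a perfect fourth is E, so the target letter is E.
From Bb, a diminished fourth is 4 semitones up: Ebb.

Ebb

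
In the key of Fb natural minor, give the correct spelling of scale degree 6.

Dbb

The Fb natural minor scale runs Fb Gb Abb Bbb Cb Dbb Ebb.
Degree 6 is Dbb.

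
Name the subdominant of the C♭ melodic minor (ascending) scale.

The Cb melodic minor (ascending) scale runs Cb Db Ebb Fb Gb Ab Bb.
Degree 4 is Fb.

Fb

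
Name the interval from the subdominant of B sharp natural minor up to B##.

The subdominant of B# natural minor is E#.
E# up to B##: letters E→B make it a fifth; 8 semitones makes it augmented.

augmented fifth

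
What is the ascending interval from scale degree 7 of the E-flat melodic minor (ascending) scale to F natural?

Scale degree 7 of Eb melodic minor (ascending) is D.
D up to F: letters D→F make it a third; 3 semitones makes it minor.

minor third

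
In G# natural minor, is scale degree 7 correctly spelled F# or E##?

F#

Each scale degree takes a distinct letter name. Degree 7 of a scale on G must use the letter F.
F# and E## are enharmonically the same pitch, but only F# uses the letter F, so it is the correct spelling here.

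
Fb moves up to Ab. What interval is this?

Counting letters F–G–A gives a third.
Fb→Ab = 4 semitones, exactly the major third.

major third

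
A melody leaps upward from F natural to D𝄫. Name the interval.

The letter names run F→D, a span of 5 letter steps, so the interval is some kind of sixth.
F to Dbb is 7 semitones. A major sixth is 9, so 7 makes it diminished.

diminished sixth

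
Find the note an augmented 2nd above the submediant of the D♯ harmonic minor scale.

The submediant of D# harmonic minor is B.
An augmented second (3 semitones) above B lands on the letter C, giving C##.

C##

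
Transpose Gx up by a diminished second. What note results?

A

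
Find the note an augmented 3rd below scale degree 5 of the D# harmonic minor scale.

F

Scale degree 5 of D# harmonic minor is A#.
An augmented third (5 semitones) below A# lands on the letter F, giving F.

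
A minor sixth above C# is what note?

A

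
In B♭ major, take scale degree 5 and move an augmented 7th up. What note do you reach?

E#

Scale degree 5 of Bb major is F.
An augmented seventh (12 semitones) above F lands on the letter E, giving E#.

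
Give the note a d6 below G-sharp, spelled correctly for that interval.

G down a major sixth is Bb, so the target letter is B.
From G#, a diminished sixth is 7 semitones down: B##.

B##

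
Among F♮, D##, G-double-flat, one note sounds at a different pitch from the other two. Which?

D##

In 12-tone equal temperament, enharmonic equivalents share a pitch class. F is pitch class 5; D## is pitch class 4; Gbb is pitch class 5.
F and Gbb share pitch class 5, while D## is pitch class 4.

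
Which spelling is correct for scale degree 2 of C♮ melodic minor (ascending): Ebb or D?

Each scale degree takes a distinct letter name. Degree 2 of a scale on C must use the letter D.
D and Ebb are enharmonically the same pitch, but only D uses the letter D, so it is the correct spelling here.

D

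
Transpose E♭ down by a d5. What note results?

A

E down a perfect fifth is A, so the target letter is A.
From Eb, a diminished fifth is 6 semitones down: A.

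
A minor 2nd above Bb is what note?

B up a major second is C#, so the target letter is C.
From Bb, a minor second is 1 semitone up: Cb.

Cb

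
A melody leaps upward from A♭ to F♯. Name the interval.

The letter names run A→F, a span of 5 letter steps, so the interval is some kind of sixth.
Ab to F# is 10 semitones. A major sixth is 9, so 10 makes it augmented.

augmented sixth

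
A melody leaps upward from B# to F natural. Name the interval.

The letter names run B→F, a span of 4 letter steps, so the interval is some kind of fifth.
B# to F is 5 semitones. A perfect fifth is 7, so 5 makes it doubly diminished.

doubly diminished fifth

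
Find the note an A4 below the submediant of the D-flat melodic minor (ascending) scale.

Fb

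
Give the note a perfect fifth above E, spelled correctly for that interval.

B

E up a perfect fifth is B, so the target letter is B.
From E, a perfect fifth is 7 semitones up: B.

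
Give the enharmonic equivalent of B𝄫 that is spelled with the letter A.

A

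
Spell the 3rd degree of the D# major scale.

F##

Degree 3 takes the letter 2 steps above D, which is F.
In major, degree 3 sits 4 semitones above the tonic. D# + 4 semitones is pitch class 7, spelled on F as F##.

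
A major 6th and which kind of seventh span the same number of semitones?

diminished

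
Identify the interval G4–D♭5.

diminished fifth

Counting letters G–A–B–C–D gives a fifth.
G→Db = 6 semitones, 1 narrower than the perfect fifth (7), so diminished.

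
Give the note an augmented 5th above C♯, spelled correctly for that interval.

G##

A fifth above C lands on the letter G.
An augmented fifth spans 8 semitones, so C# moves to pitch class 9. On the letter G that is G##.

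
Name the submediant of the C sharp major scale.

A#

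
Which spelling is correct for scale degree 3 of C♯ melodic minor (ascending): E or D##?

Each scale degree takes a distinct letter name. Degree 3 of a scale on C must use the letter E.
E and D## are enharmonically the same pitch, but only E uses the letter E, so it is the correct spelling here.

E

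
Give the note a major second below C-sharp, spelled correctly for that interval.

B

C down a major second is Bb, so the target letter is B.
From C#, a major second is 2 semitones down: B.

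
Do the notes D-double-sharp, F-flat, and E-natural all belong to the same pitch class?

Yes

D## = pitch class 4 and Fb = pitch class 4 and E = pitch class 4 — the same pitch class, so they are enharmonic equivalents.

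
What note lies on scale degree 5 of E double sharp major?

Degree 5 takes the letter 4 steps above E, which is B.
In major, degree 5 sits 7 semitones above the tonic. E## + 7 semitones is pitch class 1, spelled on B as B##.

B##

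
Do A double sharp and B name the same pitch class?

A## is pitch class 11; B is pitch class 11.
All spellings map to pitch class 11, so they are enharmonically equivalent.

Yes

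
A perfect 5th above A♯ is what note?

E#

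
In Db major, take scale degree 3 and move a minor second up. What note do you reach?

Gb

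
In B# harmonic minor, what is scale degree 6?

Degree 6 takes the letter 5 steps above B, which is G.
In harmonic minor, degree 6 sits 8 semitones above the tonic. B# + 8 semitones is pitch class 8, spelled on G as G#.

G#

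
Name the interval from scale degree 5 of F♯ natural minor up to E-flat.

diminished third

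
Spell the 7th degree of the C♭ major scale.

Degree 7 takes the letter 6 steps above C, which is B.
In major, degree 7 sits 11 semitones above the tonic. Cb + 11 semitones is pitch class 10, spelled on B as Bb.

Bb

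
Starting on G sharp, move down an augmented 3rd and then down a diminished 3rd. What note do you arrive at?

An augmented third down from G# is Eb (letter E, 5 semitones down).
A diminished third down from Eb is C# (letter C, 2 semitones down).

C#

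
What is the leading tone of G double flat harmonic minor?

Degree 7 takes the letter 6 steps above G, which is F.
In harmonic minor, degree 7 sits 11 semitones above the tonic. Gbb + 11 semitones is pitch class 4, spelled on F as Fb.

Fb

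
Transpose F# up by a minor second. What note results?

A second above F lands on the letter G.
A minor second spans 1 semitone, so F# moves to pitch class 7. On the letter G that is G.

G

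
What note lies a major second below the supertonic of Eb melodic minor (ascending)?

Eb

The supertonic of Eb melodic minor (ascending) is F.
A major second (2 semitones) below F lands on the letter E, giving Eb.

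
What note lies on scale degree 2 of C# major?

D#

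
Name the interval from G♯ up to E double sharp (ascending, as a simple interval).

The letter names run G→E, a span of 5 letter steps, so the interval is some kind of sixth.
G# to E## is 10 semitones. A major sixth is 9, so 10 makes it augmented.

augmented sixth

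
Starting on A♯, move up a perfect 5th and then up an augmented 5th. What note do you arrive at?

B##

A perfect fifth up from A# is E# (letter E, 7 semitones up).
An augmented fifth up from E# is B## (letter B, 8 semitones up).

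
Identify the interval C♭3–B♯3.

Counting letters C–D–E–F–G–A–B gives a seventh.
Cb→B# = 13 semitones, 2 wider than the major seventh (11), so doubly augmented.

doubly augmented seventh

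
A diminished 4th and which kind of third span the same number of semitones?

major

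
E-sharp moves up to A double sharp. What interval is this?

augmented fourth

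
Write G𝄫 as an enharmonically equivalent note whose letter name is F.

Plain F sits at the same pitch as Gbb, so on the letter F the same pitch needs a natural: F.

F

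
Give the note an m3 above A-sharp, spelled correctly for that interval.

A up a major third is C#, so the target letter is C.
From A#, a minor third is 3 semitones up: C#.

C#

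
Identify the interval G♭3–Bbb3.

minor third

The letter names run G→B, a span of 2 letter steps, so the interval is some kind of third.
Gb to Bbb is 3 semitones. A major third is 4, so 3 makes it minor.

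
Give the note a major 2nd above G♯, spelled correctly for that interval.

G up a major second is A, so the target letter is A.
From G#, a major second is 2 semitones up: A#.

A#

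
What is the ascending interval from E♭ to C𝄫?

Counting letters E–F–G–A–B–C gives a sixth.
Eb→Cbb = 7 semitones, 2 narrower than the major sixth (9), so diminished.

diminished sixth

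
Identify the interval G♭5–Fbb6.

diminished seventh

Counting letters G–A–B–C–D–E–F gives a seventh.
Gb→Fbb = 9 semitones, 2 narrower than the major seventh (11), so diminished.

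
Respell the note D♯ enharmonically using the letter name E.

Eb

Plain E sits 1 semitone above D#, so on the letter E the same pitch needs a flat: Eb.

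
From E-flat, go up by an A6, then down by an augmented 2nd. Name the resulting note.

Bb

An augmented sixth up from Eb is C# (letter C, 10 semitones up).
An augmented second down from C# is Bb (letter B, 3 semitones down).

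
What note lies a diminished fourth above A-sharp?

A fourth above A lands on the letter D.
A diminished fourth spans 4 semitones, so A# moves to pitch class 2. On the letter D that is D.

D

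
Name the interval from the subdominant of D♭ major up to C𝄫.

diminished fourth

The subdominant of Db major is Gb.
Gb up to Cbb: letters G→C make it a fourth; 4 semitones makes it diminished.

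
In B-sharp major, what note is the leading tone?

The B# major scale runs B# C## D## E# F## G## A##.
Degree 7 is A##.

A##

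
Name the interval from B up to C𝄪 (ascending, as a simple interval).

augmented second

Counting letters B–C gives a second.
B→C## = 3 semitones, 1 wider than the major second (2), so augmented.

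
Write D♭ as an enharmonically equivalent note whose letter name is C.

C#

Db is pitch class 1. The letter C alone is pitch class 0.
To reach pitch class 1 from C requires an offset of +1 semitone, i.e. sharp: C#.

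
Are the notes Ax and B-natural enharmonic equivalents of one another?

Yes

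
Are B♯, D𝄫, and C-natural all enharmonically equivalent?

B# is pitch class 0; Dbb is pitch class 0; C is pitch class 0.
All spellings map to pitch class 0, so they are enharmonically equivalent.

Yes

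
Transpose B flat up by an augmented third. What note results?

D#

A third above B lands on the letter D.
An augmented third spans 5 semitones, so Bb moves to pitch class 3. On the letter D that is D#.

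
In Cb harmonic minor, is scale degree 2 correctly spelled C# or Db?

Db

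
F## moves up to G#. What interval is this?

minor second

The letter names run F→G, a span of 1 letter step, so the interval is some kind of second.
F## to G# is 1 semitone. A major second is 2, so 1 makes it minor.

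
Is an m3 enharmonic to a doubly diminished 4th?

Yes

A minor third spans 3 semitones; a doubly diminished fourth spans 3.
They are enharmonically equivalent.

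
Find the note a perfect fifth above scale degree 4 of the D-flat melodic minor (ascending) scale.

Db

Scale degree 4 of Db melodic minor (ascending) is Gb.
A perfect fifth (7 semitones) above Gb lands on the letter D, giving Db.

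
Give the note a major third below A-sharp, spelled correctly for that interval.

F#

A third below A lands on the letter F.
A major third spans 4 semitones, so A# moves to pitch class 6. On the letter F that is F#.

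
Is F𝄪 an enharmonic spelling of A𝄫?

F## is pitch class 7; Abb is pitch class 7.
All spellings map to pitch class 7, so they are enharmonically equivalent.

Yes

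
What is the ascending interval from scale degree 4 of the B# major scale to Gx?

major third

Scale degree 4 of B# major is E#.
E# up to G##: letters E→G make it a third; 4 semitones makes it major.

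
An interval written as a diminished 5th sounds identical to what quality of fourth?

A diminished fifth spans 6 semitones.
A fourth spanning 6 semitones is augmented (the perfect fourth is 5).

augmented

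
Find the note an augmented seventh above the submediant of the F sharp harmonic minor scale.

C##

The submediant of F# harmonic minor is D.
An augmented seventh (12 semitones) above D lands on the letter C, giving C##.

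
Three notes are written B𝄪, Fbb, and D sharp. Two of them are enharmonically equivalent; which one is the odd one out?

B##

In 12-tone equal temperament, enharmonic equivalents share a pitch class. B## is pitch class 1; Fbb is pitch class 3; D# is pitch class 3.
Fbb and D# share pitch class 3, while B## is pitch class 1.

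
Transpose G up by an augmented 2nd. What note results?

A#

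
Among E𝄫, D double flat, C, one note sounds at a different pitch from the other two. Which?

In 12-tone equal temperament, enharmonic equivalents share a pitch class. Ebb is pitch class 2; Dbb is pitch class 0; C is pitch class 0.
Dbb and C share pitch class 0, while Ebb is pitch class 2.

Ebb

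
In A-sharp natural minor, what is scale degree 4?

The A# natural minor scale runs A# B# C# D# E# F# G#.
Degree 4 is D#.

D#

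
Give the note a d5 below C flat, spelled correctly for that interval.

C down a perfect fifth is F, so the target letter is F.
From Cb, a diminished fifth is 6 semitones down: F.

F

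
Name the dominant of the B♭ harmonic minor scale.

The Bb harmonic minor scale runs Bb C Db Eb F Gb A.
Degree 5 is F.

F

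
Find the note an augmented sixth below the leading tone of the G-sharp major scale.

A

The leading tone of G# major is F##.
An augmented sixth (10 semitones) below F## lands on the letter A, giving A.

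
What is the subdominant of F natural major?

Bb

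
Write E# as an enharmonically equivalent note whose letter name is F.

F

Plain F sits at the same pitch as E#, so on the letter F the same pitch needs a natural: F.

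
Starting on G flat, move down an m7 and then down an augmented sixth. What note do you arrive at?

A minor seventh down from Gb is Ab (letter A, 10 semitones down).
An augmented sixth down from Ab is Cbb (letter C, 10 semitones down).

Cbb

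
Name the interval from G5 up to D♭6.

diminished fifth

The letter names run G→D, a span of 4 letter steps, so the interval is some kind of fifth.
G to Db is 6 semitones. A perfect fifth is 7, so 6 makes it diminished.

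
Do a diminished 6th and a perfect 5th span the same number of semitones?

A diminished sixth spans 7 semitones; a perfect fifth spans 7.
They are enharmonically equivalent.

Yes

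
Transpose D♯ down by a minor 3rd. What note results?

A third below D lands on the letter B.
A minor third spans 3 semitones, so D# moves to pitch class 0. On the letter B that is B#.

B#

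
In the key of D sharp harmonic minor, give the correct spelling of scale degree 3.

The D# harmonic minor scale runs D# E# F# G# A# B C##.
Degree 3 is F#.

F#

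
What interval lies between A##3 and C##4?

minor third

The letter names run A→C, a span of 2 letter steps, so the interval is some kind of third.
A## to C## is 3 semitones. A major third is 4, so 3 makes it minor.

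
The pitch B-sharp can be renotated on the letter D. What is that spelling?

Plain D sits 2 semitones above B#, so on the letter D the same pitch needs a double flat: Dbb.

Dbb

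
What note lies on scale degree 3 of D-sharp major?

F##

The D# major scale runs D# E# F## G# A# B# C##.
Degree 3 is F##.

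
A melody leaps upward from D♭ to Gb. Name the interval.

The letter names run D→G, a span of 3 letter steps, so the interval is some kind of fourth.
Db to Gb is 5 semitones. A perfect fourth is 5, so 5 makes it perfect.

perfect fourth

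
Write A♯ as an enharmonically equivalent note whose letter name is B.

Bb

A# is pitch class 10. The letter B alone is pitch class 11.
To reach pitch class 10 from B requires an offset of -1 semitone, i.e. flat: Bb.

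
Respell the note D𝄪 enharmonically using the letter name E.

Plain E sits at the same pitch as D##, so on the letter E the same pitch needs a natural: E.

E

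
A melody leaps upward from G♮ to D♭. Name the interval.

The letter names run G→D, a span of 4 letter steps, so the interval is some kind of fifth.
G to Db is 6 semitones. A perfect fifth is 7, so 6 makes it diminished.

diminished fifth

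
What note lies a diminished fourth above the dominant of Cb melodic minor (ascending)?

The dominant of Cb melodic minor (ascending) is Gb.
A diminished fourth (4 semitones) above Gb lands on the letter C, giving Cbb.

Cbb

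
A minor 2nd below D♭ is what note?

A second below D lands on the letter C.
A minor second spans 1 semitone, so Db moves to pitch class 0. On the letter C that is C.

C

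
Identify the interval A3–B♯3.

augmented second

The letter names run A→B, a span of 1 letter step, so the interval is some kind of second.
A to B# is 3 semitones. A major second is 2, so 3 makes it augmented.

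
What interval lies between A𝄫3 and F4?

augmented sixth

The letter names run A→F, a span of 5 letter steps, so the interval is some kind of sixth.
Abb to F is 10 semitones. A major sixth is 9, so 10 makes it augmented.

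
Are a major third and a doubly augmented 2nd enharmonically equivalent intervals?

A major third spans 4 semitones; a doubly augmented second spans 4.
They are enharmonically equivalent.

Yes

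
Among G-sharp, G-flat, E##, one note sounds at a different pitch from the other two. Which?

In 12-tone equal temperament, enharmonic equivalents share a pitch class. G# is pitch class 8; Gb is pitch class 6; E## is pitch class 6.
Gb and E## share pitch class 6, while G# is pitch class 8.

G#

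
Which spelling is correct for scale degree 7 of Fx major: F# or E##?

E##

Each scale degree takes a distinct letter name. Degree 7 of a scale on F must use the letter E.
E## and F# are enharmonically the same pitch, but only E## uses the letter E, so it is the correct spelling here.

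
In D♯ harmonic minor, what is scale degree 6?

B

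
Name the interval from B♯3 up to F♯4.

diminished fifth

Counting letters B–C–D–E–F gives a fifth.
B#→F# = 6 semitones, 1 narrower than the perfect fifth (7), so diminished.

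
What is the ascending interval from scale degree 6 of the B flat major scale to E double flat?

Scale degree 6 of Bb major is G.
G up to Ebb: letters G→E make it a sixth; 7 semitones makes it diminished.

diminished sixth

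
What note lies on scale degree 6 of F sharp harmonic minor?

D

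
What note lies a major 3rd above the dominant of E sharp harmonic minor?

The dominant of E# harmonic minor is B#.
A major third (4 semitones) above B# lands on the letter D, giving D##.

D##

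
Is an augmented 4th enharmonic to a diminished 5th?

An augmented fourth spans 6 semitones; a diminished fifth spans 6.
They are enharmonically equivalent.

Yes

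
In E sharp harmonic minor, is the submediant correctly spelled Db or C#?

C#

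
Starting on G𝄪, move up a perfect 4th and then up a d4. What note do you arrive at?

F#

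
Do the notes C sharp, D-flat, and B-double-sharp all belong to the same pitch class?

Yes

C# = pitch class 1 and Db = pitch class 1 and B## = pitch class 1 — the same pitch class, so they are enharmonic equivalents.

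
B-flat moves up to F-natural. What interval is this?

Counting letters B–C–D–E–F gives a fifth.
Bb→F = 7 semitones, exactly the perfect fifth.

perfect fifth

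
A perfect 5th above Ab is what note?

Eb

A up a perfect fifth is E, so the target letter is E.
From Ab, a perfect fifth is 7 semitones up: Eb.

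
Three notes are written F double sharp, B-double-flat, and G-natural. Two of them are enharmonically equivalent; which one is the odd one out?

Bbb

In 12-tone equal temperament, enharmonic equivalents share a pitch class. F## is pitch class 7; Bbb is pitch class 9; G is pitch class 7.
F## and G share pitch class 7, while Bbb is pitch class 9.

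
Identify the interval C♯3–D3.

minor second

Counting letters C–D gives a second.
C#→D = 1 semitone, 1 narrower than the major second (2), so minor.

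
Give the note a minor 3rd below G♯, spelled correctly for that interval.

E#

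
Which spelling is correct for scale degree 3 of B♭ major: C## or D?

D

Each scale degree takes a distinct letter name. Degree 3 of a scale on B must use the letter D.
D and C## are enharmonically the same pitch, but only D uses the letter D, so it is the correct spelling here.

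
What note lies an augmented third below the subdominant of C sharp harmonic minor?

The subdominant of C# harmonic minor is F#.
An augmented third (5 semitones) below F# lands on the letter D, giving Db.

Db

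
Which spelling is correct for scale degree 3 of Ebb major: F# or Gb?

Each scale degree takes a distinct letter name. Degree 3 of a scale on E must use the letter G.
Gb and F# are enharmonically the same pitch, but only Gb uses the letter G, so it is the correct spelling here.

Gb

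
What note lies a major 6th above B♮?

G#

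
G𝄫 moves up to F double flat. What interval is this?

minor seventh

Counting letters G–A–B–C–D–E–F gives a seventh.
Gbb→Fbb = 10 semitones, 1 narrower than the major seventh (11), so minor.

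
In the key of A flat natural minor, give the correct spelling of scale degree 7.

Degree 7 takes the letter 6 steps above A, which is G.
In natural minor, degree 7 sits 10 semitones above the tonic. Ab + 10 semitones is pitch class 6, spelled on G as Gb.

Gb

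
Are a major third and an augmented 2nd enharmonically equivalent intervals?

No

A major third spans 4 semitones; an augmented second spans 3.
The spans differ, so they are not enharmonic equivalents.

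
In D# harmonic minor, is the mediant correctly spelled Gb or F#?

Each scale degree takes a distinct letter name. Degree 3 of a scale on D must use the letter F.
F# and Gb are enharmonically the same pitch, but only F# uses the letter F, so it is the correct spelling here.

F#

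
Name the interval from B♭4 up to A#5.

augmented seventh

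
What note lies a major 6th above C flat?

Ab

C up a major sixth is A, so the target letter is A.
From Cb, a major sixth is 9 semitones up: Ab.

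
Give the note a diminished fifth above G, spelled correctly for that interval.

Db

G up a perfect fifth is D, so the target letter is D.
From G, a diminished fifth is 6 semitones up: Db.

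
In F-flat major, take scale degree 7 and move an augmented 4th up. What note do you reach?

Scale degree 7 of Fb major is Eb.
An augmented fourth (6 semitones) above Eb lands on the letter A, giving A.

A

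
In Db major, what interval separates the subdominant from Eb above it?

major sixth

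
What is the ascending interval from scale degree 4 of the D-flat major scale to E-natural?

augmented sixth

Scale degree 4 of Db major is Gb.
Gb up to E: letters G→E make it a sixth; 10 semitones makes it augmented.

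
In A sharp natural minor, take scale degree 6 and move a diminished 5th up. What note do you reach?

Scale degree 6 of A# natural minor is F#.
A diminished fifth (6 semitones) above F# lands on the letter C, giving C.

C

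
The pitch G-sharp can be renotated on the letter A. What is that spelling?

Plain A sits 1 semitone above G#, so on the letter A the same pitch needs a flat: Ab.

Ab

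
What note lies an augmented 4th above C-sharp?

F##

C up a perfect fourth is F, so the target letter is F.
From C#, an augmented fourth is 6 semitones up: F##.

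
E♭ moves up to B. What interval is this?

Counting letters E–F–G–A–B gives a fifth.
Eb→B = 8 semitones, 1 wider than the perfect fifth (7), so augmented.

augmented fifth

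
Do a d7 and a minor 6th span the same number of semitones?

No

A diminished seventh spans 9 semitones; a minor sixth spans 8.
The spans differ, so they are not enharmonic equivalents.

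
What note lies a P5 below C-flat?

Fb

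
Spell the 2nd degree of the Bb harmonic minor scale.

The Bb harmonic minor scale runs Bb C Db Eb F Gb A.
Degree 2 is C.

C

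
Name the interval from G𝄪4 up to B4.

Counting letters G–A–B gives a third.
G##→B = 2 semitones, 2 narrower than the major third (4), so diminished.

diminished third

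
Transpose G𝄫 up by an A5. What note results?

A fifth above G lands on the letter D.
An augmented fifth spans 8 semitones, so Gbb moves to pitch class 1. On the letter D that is Db.

Db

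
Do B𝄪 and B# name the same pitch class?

No

Two spellings are enharmonically equivalent only if they share a pitch class.
Here B## → 1, B# → 0; 0 ≠ 1, so they are not.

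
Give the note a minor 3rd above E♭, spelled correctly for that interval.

Gb

A third above E lands on the letter G.
A minor third spans 3 semitones, so Eb moves to pitch class 6. On the letter G that is Gb.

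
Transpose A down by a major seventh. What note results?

Bb

A down a major seventh is Bb, so the target letter is B.
From A, a major seventh is 11 semitones down: Bb.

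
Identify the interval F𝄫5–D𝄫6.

Counting letters F–G–A–B–C–D gives a sixth.
Fbb→Dbb = 9 semitones, exactly the major sixth.

major sixth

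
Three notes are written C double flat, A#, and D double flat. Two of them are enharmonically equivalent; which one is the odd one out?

In 12-tone equal temperament, enharmonic equivalents share a pitch class. Cbb is pitch class 10; A# is pitch class 10; Dbb is pitch class 0.
Cbb and A# share pitch class 10, while Dbb is pitch class 0.

Dbb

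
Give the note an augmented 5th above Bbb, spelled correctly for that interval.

B up a perfect fifth is F#, so the target letter is F.
From Bbb, an augmented fifth is 8 semitones up: F.

F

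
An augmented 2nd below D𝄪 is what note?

D down a major second is C, so the target letter is C.
From D##, an augmented second is 3 semitones down: C#.

C#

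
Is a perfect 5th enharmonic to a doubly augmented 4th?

A perfect fifth spans 7 semitones; a doubly augmented fourth spans 7.
They are enharmonically equivalent.

Yes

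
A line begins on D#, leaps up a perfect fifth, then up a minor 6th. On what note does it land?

A perfect fifth up from D# is A# (letter A, 7 semitones up).
A minor sixth up from A# is F# (letter F, 8 semitones up).

F#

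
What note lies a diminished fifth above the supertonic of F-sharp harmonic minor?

The supertonic of F# harmonic minor is G#.
A diminished fifth (6 semitones) above G# lands on the letter D, giving D.

D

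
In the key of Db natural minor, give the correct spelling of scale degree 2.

The Db natural minor scale runs Db Eb Fb Gb Ab Bbb Cb.
Degree 2 is Eb.

Eb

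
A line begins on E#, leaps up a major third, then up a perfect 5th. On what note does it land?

D##

A major third up from E# is G## (letter G, 4 semitones up).
A perfect fifth up from G## is D## (letter D, 7 semitones up).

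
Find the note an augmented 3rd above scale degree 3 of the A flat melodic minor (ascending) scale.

E

Scale degree 3 of Ab melodic minor (ascending) is Cb.
An augmented third (5 semitones) above Cb lands on the letter E, giving E.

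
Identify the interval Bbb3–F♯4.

doubly augmented fifth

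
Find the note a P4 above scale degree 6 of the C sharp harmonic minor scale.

Scale degree 6 of C# harmonic minor is A.
A perfect fourth (5 semitones) above A lands on the letter D, giving D.

D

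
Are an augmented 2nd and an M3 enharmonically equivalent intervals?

No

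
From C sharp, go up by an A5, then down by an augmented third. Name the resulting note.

An augmented fifth up from C# is G## (letter G, 8 semitones up).
An augmented third down from G## is E (letter E, 5 semitones down).

E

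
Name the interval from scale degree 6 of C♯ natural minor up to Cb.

Scale degree 6 of C# natural minor is A.
A up to Cb: letters A→C make it a third; 2 semitones makes it diminished.

diminished third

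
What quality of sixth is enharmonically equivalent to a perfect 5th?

diminished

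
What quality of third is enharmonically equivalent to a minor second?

doubly diminished

A minor second spans 1 semitone.
A third spanning 1 semitone is doubly diminished (the major third is 4).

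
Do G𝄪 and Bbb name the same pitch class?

Yes

G## = pitch class 9 and Bbb = pitch class 9 — the same pitch class, so they are enharmonic equivalents.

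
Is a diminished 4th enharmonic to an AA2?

A diminished fourth spans 4 semitones; a doubly augmented second spans 4.
They are enharmonically equivalent.

Yes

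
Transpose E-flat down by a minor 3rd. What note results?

E down a major third is C, so the target letter is C.
From Eb, a minor third is 3 semitones down: C.

C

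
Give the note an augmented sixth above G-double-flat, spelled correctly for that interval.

Eb

A sixth above G lands on the letter E.
An augmented sixth spans 10 semitones, so Gbb moves to pitch class 3. On the letter E that is Eb.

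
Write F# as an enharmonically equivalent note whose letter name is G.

Gb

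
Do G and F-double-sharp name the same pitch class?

G is pitch class 7; F## is pitch class 7.
All spellings map to pitch class 7, so they are enharmonically equivalent.

Yes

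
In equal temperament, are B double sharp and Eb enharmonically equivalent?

B## is pitch class 1; Eb is pitch class 3.
The pitch classes differ (1 vs. 3), so they are not enharmonic equivalents.

No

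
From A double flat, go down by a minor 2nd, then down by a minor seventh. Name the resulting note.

A minor second down from Abb is Gb (letter G, 1 semitone down).
A minor seventh down from Gb is Ab (letter A, 10 semitones down).

Ab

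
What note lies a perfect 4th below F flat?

Cb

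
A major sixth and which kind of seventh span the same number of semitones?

diminished

A major sixth spans 9 semitones.
A seventh spanning 9 semitones is diminished (the major seventh is 11).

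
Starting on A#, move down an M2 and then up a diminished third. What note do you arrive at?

Bb

A major second down from A# is G# (letter G, 2 semitones down).
A diminished third up from G# is Bb (letter B, 2 semitones up).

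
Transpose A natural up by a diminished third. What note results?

Cb

A up a major third is C#, so the target letter is C.
From A, a diminished third is 2 semitones up: Cb.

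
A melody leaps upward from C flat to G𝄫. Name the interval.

diminished fifth

The letter names run C→G, a span of 4 letter steps, so the interval is some kind of fifth.
Cb to Gbb is 6 semitones. A perfect fifth is 7, so 6 makes it diminished.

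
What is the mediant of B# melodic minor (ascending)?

D#

The B# melodic minor (ascending) scale runs B# C## D# E# F## G## A##.
Degree 3 is D#.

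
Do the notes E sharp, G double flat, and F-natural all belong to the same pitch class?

E# = pitch class 5 and Gbb = pitch class 5 and F = pitch class 5 — the same pitch class, so they are enharmonic equivalents.

Yes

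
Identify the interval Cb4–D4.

augmented second

The letter names run C→D, a span of 1 letter step, so the interval is some kind of second.
Cb to D is 3 semitones. A major second is 2, so 3 makes it augmented.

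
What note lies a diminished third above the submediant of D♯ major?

D

The submediant of D# major is B#.
A diminished third (2 semitones) above B# lands on the letter D, giving D.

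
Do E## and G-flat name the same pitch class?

E## is pitch class 6; Gb is pitch class 6.
All spellings map to pitch class 6, so they are enharmonically equivalent.

Yes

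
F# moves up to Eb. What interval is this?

diminished seventh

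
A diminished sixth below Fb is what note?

A sixth below F lands on the letter A.
A diminished sixth spans 7 semitones, so Fb moves to pitch class 9. On the letter A that is A.

A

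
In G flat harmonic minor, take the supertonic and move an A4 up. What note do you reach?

D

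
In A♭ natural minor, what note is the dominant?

Eb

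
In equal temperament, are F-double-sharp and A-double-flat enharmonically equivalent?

Yes

F## = pitch class 7 and Abb = pitch class 7 — the same pitch class, so they are enharmonic equivalents.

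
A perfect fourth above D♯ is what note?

A fourth above D lands on the letter G.
A perfect fourth spans 5 semitones, so D# moves to pitch class 8. On the letter G that is G#.

G#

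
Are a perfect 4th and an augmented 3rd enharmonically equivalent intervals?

A perfect fourth spans 5 semitones; an augmented third spans 5.
They are enharmonically equivalent.

Yes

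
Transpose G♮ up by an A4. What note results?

C#

G up a perfect fourth is C, so the target letter is C.
From G, an augmented fourth is 6 semitones up: C#.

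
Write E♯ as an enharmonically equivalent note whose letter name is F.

E# is pitch class 5. The letter F alone is pitch class 5.
Pitch class 5 on F needs no accidental: F.

F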